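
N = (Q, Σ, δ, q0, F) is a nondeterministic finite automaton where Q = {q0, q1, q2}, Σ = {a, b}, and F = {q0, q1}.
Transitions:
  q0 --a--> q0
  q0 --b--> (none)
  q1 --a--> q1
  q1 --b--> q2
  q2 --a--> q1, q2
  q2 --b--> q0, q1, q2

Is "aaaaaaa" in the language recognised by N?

Start: {q0}
read a: {q0}
read a: {q0}
read a: {q0}
read a: {q0}
read a: {q0}
read a: {q0}
read a: {q0}
Reachable ∩ accepting = {q0} — nonempty.

accepted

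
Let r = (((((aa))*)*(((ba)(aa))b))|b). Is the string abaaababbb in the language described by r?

no

Neither ((((aa))*)*(((ba)(aa))b)) nor b matches abaaababbb.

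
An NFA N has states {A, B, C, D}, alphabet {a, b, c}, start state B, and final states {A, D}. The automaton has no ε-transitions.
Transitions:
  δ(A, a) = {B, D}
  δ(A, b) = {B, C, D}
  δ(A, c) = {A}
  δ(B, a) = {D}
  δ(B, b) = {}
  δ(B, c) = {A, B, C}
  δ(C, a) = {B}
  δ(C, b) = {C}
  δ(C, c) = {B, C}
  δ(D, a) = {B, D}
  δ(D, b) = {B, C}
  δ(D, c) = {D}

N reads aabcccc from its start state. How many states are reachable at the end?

3

Start: {B}
read a: {D}
read a: {B, D}
read b: {B, C}
read c: {A, B, C}
read c: {A, B, C}
read c: {A, B, C}
read c: {A, B, C}
Final reachable set {A, B, C} has 3 states.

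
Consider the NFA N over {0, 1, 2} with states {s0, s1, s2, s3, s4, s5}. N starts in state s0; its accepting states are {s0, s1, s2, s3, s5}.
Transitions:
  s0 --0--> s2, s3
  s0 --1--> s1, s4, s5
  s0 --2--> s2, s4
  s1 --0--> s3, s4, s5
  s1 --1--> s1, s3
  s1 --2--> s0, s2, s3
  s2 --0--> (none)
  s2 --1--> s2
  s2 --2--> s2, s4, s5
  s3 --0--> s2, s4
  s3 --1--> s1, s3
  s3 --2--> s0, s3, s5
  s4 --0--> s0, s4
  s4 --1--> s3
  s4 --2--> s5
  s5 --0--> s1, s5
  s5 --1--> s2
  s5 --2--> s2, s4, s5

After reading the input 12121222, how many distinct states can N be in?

Start: {s0}
read 1: {s1, s4, s5}
read 2: {s0, s2, s3, s4, s5}
read 1: {s1, s2, s3, s4, s5}
read 2: {s0, s2, s3, s4, s5}
read 1: {s1, s2, s3, s4, s5}
read 2: {s0, s2, s3, s4, s5}
read 2: {s0, s2, s3, s4, s5}
read 2: {s0, s2, s3, s4, s5}
Final reachable set {s0, s2, s3, s4, s5} has 5 states.

5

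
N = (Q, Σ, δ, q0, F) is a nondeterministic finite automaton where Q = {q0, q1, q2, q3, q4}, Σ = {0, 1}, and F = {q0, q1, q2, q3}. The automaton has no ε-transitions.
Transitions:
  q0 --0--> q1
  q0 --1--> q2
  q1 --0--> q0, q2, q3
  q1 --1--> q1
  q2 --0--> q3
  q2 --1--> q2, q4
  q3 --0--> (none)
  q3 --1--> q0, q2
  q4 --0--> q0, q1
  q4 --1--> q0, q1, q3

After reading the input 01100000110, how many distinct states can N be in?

Start: {q0}
read 0: {q1}
read 1: {q1}
read 1: {q1}
read 0: {q0, q2, q3}
read 0: {q1, q3}
read 0: {q0, q2, q3}
read 0: {q1, q3}
read 0: {q0, q2, q3}
read 1: {q0, q2, q4}
read 1: {q0, q1, q2, q3, q4}
read 0: {q0, q1, q2, q3}
Final reachable set {q0, q1, q2, q3} has 4 states.

4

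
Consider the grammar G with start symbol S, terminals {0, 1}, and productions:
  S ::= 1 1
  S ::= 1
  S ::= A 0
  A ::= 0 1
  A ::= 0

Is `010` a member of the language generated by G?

yes

S ⇒ A0 ⇒ 010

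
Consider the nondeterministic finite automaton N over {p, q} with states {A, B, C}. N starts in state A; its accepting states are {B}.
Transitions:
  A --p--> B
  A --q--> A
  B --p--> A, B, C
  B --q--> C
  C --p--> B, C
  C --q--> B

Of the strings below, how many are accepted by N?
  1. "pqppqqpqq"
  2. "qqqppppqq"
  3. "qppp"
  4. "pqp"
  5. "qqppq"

"pqppqqpqq": accepted
"qqqppppqq": accepted
"qppp": accepted
"pqp": accepted
"qqppq": accepted

5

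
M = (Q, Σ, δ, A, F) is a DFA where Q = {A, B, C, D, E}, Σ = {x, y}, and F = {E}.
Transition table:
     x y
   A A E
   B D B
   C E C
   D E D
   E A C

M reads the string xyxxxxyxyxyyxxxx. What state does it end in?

A

A --x--> A
A --y--> E
E --x--> A
A --x--> A
A --x--> A
A --x--> A
A --y--> E
E --x--> A
A --y--> E
E --x--> A
A --y--> E
E --y--> C
C --x--> E
E --x--> A
A --x--> A
A --x--> A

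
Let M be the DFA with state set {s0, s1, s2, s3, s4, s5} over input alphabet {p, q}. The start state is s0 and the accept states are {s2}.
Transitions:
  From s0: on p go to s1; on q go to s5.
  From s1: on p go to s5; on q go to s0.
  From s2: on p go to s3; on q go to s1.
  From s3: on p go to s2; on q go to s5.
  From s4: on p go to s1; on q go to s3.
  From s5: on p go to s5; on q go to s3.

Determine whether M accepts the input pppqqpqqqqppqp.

accepted

s0 --p--> s1
s1 --p--> s5
s5 --p--> s5
s5 --q--> s3
s3 --q--> s5
s5 --p--> s5
s5 --q--> s3
s3 --q--> s5
s5 --q--> s3
s3 --q--> s5
s5 --p--> s5
s5 --p--> s5
s5 --q--> s3
s3 --p--> s2
End in state s2, which is an accepting state.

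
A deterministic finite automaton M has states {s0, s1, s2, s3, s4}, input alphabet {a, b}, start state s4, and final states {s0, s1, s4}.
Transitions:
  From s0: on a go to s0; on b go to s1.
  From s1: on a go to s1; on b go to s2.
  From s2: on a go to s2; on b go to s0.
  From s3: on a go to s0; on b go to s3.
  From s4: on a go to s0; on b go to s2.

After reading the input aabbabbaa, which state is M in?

s1

s4 --a--> s0
s0 --a--> s0
s0 --b--> s1
s1 --b--> s2
s2 --a--> s2
s2 --b--> s0
s0 --b--> s1
s1 --a--> s1
s1 --a--> s1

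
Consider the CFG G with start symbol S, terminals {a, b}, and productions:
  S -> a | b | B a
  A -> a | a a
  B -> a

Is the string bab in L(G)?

no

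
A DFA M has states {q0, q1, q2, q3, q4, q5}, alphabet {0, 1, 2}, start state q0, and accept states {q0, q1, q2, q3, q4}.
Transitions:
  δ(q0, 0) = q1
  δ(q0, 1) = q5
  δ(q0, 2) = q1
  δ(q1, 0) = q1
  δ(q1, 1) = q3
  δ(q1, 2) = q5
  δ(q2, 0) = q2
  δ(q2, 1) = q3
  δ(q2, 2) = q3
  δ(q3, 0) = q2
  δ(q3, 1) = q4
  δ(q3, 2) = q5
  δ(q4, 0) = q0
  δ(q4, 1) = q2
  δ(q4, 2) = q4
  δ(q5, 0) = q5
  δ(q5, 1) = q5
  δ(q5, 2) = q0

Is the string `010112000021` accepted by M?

rejected

q0 --0--> q1
q1 --1--> q3
q3 --0--> q2
q2 --1--> q3
q3 --1--> q4
q4 --2--> q4
q4 --0--> q0
q0 --0--> q1
q1 --0--> q1
q1 --0--> q1
q1 --2--> q5
q5 --1--> q5
End in state q5, which is not an accepting state.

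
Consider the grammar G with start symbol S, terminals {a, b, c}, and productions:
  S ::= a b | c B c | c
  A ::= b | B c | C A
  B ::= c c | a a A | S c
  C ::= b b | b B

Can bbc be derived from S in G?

no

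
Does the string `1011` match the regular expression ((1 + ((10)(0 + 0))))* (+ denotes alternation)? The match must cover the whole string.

1011 cannot be split into zero or more pieces each matching (1+((10)(0+0))).

no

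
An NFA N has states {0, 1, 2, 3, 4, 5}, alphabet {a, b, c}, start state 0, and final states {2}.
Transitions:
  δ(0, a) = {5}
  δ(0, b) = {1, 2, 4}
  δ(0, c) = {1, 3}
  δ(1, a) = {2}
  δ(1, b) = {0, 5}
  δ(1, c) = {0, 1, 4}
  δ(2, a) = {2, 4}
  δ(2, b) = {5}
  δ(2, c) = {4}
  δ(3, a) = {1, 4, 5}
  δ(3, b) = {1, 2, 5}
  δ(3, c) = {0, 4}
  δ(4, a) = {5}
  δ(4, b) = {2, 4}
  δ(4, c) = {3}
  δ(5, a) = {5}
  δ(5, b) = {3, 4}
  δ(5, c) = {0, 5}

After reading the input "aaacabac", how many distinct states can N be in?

Start: {0}
read a: {5}
read a: {5}
read a: {5}
read c: {0, 5}
read a: {5}
read b: {3, 4}
read a: {1, 4, 5}
read c: {0, 1, 3, 4, 5}
Final reachable set {0, 1, 3, 4, 5} has 5 states.

5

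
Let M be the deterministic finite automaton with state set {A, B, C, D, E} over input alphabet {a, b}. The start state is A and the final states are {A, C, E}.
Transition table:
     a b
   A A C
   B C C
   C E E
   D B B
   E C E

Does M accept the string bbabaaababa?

A --b--> C
C --b--> E
E --a--> C
C --b--> E
E --a--> C
C --a--> E
E --a--> C
C --b--> E
E --a--> C
C --b--> E
E --a--> C
End in state C, which is an accepting state.

accepted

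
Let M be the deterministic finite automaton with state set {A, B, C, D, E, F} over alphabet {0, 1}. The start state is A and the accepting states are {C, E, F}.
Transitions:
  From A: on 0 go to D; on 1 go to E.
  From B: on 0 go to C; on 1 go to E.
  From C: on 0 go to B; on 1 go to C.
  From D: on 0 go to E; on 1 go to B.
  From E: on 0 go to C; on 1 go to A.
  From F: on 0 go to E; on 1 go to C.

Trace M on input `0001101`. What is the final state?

A --0--> D
D --0--> E
E --0--> C
C --1--> C
C --1--> C
C --0--> B
B --1--> E

E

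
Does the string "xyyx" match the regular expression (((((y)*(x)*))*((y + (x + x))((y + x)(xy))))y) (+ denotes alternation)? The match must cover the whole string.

No split of xyyx into u·v has ((((y)*(x)*))*((y+(x+x))((y+x)(xy)))) matching u and y matching v.

no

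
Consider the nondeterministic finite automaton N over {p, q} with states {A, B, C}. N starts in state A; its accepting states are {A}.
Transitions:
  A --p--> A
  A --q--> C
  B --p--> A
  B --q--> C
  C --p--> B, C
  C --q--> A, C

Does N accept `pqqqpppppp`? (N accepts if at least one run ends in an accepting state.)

accepted

Start: {A}
read p: {A}
read q: {C}
read q: {A, C}
read q: {A, C}
read p: {A, B, C}
read p: {A, B, C}
read p: {A, B, C}
read p: {A, B, C}
read p: {A, B, C}
read p: {A, B, C}
Reachable ∩ accepting = {A} — nonempty.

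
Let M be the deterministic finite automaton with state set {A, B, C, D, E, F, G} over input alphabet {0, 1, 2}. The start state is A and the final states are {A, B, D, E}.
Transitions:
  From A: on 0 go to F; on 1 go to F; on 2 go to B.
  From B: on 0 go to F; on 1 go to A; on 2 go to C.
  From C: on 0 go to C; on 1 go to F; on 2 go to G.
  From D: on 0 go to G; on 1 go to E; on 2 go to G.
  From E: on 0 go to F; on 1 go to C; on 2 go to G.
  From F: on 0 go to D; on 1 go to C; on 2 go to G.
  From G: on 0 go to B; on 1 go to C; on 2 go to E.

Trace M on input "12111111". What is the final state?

A --1--> F
F --2--> G
G --1--> C
C --1--> F
F --1--> C
C --1--> F
F --1--> C
C --1--> F

F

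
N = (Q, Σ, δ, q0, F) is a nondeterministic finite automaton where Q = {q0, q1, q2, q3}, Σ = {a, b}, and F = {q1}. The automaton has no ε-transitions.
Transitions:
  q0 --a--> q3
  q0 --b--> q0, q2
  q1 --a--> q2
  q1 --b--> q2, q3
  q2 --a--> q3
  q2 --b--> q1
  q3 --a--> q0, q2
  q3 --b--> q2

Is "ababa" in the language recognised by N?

Start: {q0}
read a: {q3}
read b: {q2}
read a: {q3}
read b: {q2}
read a: {q3}
Reachable ∩ accepting = {} — empty.

rejected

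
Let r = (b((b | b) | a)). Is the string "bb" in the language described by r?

yes

Split as b·b: b matches b and ((b|b)|a) matches b.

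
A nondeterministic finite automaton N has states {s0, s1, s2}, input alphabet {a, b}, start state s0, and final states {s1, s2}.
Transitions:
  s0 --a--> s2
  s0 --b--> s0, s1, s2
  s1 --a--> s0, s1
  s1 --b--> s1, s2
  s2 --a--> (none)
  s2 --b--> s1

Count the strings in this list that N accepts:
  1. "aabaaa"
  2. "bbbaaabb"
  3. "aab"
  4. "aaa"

1

"aabaaa": rejected
"bbbaaabb": accepted
"aab": rejected
"aaa": rejected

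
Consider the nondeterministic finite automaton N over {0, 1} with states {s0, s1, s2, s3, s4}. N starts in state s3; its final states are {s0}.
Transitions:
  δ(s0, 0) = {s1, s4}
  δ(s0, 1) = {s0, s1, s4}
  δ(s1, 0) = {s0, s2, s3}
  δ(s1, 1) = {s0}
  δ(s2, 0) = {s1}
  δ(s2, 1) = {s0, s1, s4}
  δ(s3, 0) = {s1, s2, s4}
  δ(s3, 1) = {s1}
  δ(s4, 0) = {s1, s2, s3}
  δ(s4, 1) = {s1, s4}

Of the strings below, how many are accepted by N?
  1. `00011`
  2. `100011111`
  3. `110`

2

`00011`: accepted
`100011111`: accepted
`110`: rejected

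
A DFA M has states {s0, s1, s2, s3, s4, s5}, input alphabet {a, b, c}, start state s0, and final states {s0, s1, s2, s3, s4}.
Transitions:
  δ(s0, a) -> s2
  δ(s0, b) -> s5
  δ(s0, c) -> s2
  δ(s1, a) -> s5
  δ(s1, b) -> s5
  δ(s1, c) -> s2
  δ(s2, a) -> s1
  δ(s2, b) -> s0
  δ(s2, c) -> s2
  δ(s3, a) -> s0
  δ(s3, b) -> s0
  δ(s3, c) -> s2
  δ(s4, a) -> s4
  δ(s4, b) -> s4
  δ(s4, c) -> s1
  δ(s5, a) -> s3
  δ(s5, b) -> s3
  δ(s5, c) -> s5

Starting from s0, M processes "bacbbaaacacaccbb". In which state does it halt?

s0 --b--> s5
s5 --a--> s3
s3 --c--> s2
s2 --b--> s0
s0 --b--> s5
s5 --a--> s3
s3 --a--> s0
s0 --a--> s2
s2 --c--> s2
s2 --a--> s1
s1 --c--> s2
s2 --a--> s1
s1 --c--> s2
s2 --c--> s2
s2 --b--> s0
s0 --b--> s5

s5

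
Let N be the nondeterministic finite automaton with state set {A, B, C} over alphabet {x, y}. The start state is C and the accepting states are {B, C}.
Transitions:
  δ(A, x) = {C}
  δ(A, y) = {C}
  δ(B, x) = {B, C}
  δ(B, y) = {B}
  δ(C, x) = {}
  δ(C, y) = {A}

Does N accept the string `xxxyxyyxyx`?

Start: {C}
read x: {}
The reachable set is empty and stays empty for the remaining 9 symbols.
Reachable ∩ accepting = {} — empty.

rejected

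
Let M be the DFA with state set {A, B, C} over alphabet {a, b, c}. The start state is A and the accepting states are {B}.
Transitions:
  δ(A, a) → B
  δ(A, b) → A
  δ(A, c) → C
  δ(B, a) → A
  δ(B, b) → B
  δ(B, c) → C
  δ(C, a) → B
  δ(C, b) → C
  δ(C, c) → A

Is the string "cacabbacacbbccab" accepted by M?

accepted

A --c--> C
C --a--> B
B --c--> C
C --a--> B
B --b--> B
B --b--> B
B --a--> A
A --c--> C
C --a--> B
B --c--> C
C --b--> C
C --b--> C
C --c--> A
A --c--> C
C --a--> B
B --b--> B
End in state B, which is an accepting state.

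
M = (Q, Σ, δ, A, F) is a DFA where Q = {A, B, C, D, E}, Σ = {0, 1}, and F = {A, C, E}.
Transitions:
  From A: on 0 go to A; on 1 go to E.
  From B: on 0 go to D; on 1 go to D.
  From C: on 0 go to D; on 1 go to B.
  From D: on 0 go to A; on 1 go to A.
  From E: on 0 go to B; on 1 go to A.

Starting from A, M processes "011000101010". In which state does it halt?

B

A --0--> A
A --1--> E
E --1--> A
A --0--> A
A --0--> A
A --0--> A
A --1--> E
E --0--> B
B --1--> D
D --0--> A
A --1--> E
E --0--> B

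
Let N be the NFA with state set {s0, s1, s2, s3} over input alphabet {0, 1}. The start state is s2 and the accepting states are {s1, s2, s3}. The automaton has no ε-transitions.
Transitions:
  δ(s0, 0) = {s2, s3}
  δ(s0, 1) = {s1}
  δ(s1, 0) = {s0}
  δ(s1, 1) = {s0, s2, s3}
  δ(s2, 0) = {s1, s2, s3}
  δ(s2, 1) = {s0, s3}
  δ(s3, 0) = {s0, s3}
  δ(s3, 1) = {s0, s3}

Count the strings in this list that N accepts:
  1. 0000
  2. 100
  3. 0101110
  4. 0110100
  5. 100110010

5

0000: accepted
100: accepted
0101110: accepted
0110100: accepted
100110010: accepted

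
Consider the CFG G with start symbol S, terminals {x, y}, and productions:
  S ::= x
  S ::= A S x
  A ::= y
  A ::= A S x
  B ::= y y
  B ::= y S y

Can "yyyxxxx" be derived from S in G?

yes

S ⇒ ASx ⇒ ySx ⇒ yASxx ⇒ yySxx ⇒ yyASxxx ⇒ yyySxxx ⇒ yyyxxxx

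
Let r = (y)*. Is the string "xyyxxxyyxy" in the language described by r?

xyyxxxyyxy cannot be split into zero or more pieces each matching y.

no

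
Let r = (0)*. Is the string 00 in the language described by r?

yes

Split into 2 pieces 0 · 0; each matches 0.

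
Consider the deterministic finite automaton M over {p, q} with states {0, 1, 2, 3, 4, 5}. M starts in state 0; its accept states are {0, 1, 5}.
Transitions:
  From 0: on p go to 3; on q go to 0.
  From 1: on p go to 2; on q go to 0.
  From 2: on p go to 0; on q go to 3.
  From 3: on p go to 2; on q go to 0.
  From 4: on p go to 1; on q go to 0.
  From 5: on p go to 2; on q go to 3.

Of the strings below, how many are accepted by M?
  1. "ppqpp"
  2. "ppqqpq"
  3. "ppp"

3

"ppqpp": accepted
"ppqqpq": accepted
"ppp": accepted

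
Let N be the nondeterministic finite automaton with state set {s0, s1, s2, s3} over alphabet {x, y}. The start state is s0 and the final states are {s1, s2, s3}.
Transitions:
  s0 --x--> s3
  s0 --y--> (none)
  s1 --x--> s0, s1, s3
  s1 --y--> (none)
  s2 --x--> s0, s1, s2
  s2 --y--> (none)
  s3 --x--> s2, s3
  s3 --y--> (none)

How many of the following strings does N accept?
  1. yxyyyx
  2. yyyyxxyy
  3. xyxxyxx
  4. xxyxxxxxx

0

yxyyyx: rejected
yyyyxxyy: rejected
xyxxyxx: rejected
xxyxxxxxx: rejected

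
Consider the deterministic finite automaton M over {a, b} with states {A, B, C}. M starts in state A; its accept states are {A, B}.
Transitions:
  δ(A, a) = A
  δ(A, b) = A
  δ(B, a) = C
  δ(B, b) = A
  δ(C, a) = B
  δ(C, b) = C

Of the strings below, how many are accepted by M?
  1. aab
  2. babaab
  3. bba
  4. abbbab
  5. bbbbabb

aab: accepted
babaab: accepted
bba: accepted
abbbab: accepted
bbbbabb: accepted

5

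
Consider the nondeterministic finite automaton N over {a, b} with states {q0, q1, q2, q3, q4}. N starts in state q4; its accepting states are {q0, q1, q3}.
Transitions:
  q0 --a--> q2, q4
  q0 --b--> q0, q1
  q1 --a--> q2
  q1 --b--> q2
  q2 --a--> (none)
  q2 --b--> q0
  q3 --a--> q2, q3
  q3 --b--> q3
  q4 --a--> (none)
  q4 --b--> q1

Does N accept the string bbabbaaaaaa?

rejected

Start: {q4}
read b: {q1}
read b: {q2}
read a: {}
The reachable set is empty and stays empty for the remaining 8 symbols.
Reachable ∩ accepting = {} — empty.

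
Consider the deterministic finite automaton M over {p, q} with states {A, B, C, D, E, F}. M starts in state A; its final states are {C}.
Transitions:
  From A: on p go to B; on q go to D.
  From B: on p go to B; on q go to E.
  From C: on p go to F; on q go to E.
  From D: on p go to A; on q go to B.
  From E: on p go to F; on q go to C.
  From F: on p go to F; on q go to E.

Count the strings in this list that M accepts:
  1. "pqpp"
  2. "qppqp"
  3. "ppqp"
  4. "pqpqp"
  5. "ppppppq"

"pqpp": rejected
"qppqp": rejected
"ppqp": rejected
"pqpqp": rejected
"ppppppq": rejected

0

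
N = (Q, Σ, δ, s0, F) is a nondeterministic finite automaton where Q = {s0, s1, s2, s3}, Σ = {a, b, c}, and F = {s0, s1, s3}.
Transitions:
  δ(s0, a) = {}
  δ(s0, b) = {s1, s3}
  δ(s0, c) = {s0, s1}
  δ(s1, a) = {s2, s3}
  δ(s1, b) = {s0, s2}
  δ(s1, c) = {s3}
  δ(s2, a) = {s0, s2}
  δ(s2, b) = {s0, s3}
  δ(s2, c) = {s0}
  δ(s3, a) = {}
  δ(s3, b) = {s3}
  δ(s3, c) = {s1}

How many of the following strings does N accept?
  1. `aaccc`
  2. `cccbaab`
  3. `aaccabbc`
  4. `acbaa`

1

`aaccc`: rejected
`cccbaab`: accepted
`aaccabbc`: rejected
`acbaa`: rejected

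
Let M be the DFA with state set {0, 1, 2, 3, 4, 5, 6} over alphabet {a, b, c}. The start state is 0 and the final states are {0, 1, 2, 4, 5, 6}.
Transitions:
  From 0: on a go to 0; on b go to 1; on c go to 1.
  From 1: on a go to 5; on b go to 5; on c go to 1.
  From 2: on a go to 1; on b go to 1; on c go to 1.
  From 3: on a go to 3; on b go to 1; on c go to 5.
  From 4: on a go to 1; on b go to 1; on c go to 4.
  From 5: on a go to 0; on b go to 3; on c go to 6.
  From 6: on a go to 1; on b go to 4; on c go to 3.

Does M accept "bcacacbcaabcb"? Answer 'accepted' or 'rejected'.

0 --b--> 1
1 --c--> 1
1 --a--> 5
5 --c--> 6
6 --a--> 1
1 --c--> 1
1 --b--> 5
5 --c--> 6
6 --a--> 1
1 --a--> 5
5 --b--> 3
3 --c--> 5
5 --b--> 3
End in state 3, which is not an accepting state.

rejected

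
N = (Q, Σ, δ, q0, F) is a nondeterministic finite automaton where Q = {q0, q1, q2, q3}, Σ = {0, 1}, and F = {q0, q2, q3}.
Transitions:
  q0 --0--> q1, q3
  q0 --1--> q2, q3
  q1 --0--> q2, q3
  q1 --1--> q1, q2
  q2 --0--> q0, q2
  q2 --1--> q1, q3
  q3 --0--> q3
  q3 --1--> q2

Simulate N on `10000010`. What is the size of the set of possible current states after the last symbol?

3

Start: {q0}
read 1: {q2, q3}
read 0: {q0, q2, q3}
read 0: {q0, q1, q2, q3}
read 0: {q0, q1, q2, q3}
read 0: {q0, q1, q2, q3}
read 0: {q0, q1, q2, q3}
read 1: {q1, q2, q3}
read 0: {q0, q2, q3}
Final reachable set {q0, q2, q3} has 3 states.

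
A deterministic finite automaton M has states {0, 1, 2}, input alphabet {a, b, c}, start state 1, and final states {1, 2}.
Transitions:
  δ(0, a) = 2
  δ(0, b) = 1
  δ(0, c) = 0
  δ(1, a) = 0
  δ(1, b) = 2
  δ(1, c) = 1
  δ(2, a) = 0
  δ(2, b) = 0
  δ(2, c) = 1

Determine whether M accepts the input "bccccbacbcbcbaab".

rejected

1 --b--> 2
2 --c--> 1
1 --c--> 1
1 --c--> 1
1 --c--> 1
1 --b--> 2
2 --a--> 0
0 --c--> 0
0 --b--> 1
1 --c--> 1
1 --b--> 2
2 --c--> 1
1 --b--> 2
2 --a--> 0
0 --a--> 2
2 --b--> 0
End in state 0, which is not an accepting state.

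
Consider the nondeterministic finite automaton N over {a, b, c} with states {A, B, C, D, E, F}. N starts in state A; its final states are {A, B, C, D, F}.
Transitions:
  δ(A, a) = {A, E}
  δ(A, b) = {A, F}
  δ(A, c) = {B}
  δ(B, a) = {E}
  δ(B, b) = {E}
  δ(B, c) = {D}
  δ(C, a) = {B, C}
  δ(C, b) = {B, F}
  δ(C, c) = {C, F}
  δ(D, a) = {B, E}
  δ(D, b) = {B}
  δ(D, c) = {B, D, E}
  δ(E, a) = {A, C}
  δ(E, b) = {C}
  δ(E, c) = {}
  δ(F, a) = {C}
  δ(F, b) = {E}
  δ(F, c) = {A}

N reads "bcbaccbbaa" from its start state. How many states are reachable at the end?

Start: {A}
read b: {A, F}
read c: {A, B}
read b: {A, E, F}
read a: {A, C, E}
read c: {B, C, F}
read c: {A, C, D, F}
read b: {A, B, E, F}
read b: {A, C, E, F}
read a: {A, B, C, E}
read a: {A, B, C, E}
Final reachable set {A, B, C, E} has 4 states.

4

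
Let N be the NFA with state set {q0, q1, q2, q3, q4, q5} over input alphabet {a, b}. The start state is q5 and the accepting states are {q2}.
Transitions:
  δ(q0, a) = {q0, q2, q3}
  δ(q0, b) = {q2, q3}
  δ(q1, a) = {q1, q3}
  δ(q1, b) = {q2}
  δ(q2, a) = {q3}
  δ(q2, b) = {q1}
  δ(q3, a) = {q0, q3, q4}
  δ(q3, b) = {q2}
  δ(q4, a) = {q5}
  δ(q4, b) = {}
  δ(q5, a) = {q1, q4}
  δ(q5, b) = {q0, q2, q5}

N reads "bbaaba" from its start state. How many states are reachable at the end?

Start: {q5}
read b: {q0, q2, q5}
read b: {q0, q1, q2, q3, q5}
read a: {q0, q1, q2, q3, q4}
read a: {q0, q1, q2, q3, q4, q5}
read b: {q0, q1, q2, q3, q5}
read a: {q0, q1, q2, q3, q4}
Final reachable set {q0, q1, q2, q3, q4} has 5 states.

5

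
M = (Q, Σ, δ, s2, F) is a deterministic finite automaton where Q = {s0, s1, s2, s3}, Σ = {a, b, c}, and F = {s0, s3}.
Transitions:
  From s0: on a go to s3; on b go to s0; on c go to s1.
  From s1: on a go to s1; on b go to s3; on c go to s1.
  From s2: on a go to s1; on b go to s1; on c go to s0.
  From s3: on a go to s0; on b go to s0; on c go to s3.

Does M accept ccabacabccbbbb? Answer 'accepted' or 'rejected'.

accepted

s2 --c--> s0
s0 --c--> s1
s1 --a--> s1
s1 --b--> s3
s3 --a--> s0
s0 --c--> s1
s1 --a--> s1
s1 --b--> s3
s3 --c--> s3
s3 --c--> s3
s3 --b--> s0
s0 --b--> s0
s0 --b--> s0
s0 --b--> s0
End in state s0, which is an accepting state.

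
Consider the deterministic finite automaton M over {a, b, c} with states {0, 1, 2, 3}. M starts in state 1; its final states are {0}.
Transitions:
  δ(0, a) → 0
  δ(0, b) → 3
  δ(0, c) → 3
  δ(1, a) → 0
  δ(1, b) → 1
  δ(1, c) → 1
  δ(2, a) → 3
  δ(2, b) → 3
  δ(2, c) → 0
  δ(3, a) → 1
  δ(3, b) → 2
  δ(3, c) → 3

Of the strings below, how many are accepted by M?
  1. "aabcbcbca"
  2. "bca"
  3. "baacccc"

"aabcbcbca": rejected
"bca": accepted
"baacccc": rejected

1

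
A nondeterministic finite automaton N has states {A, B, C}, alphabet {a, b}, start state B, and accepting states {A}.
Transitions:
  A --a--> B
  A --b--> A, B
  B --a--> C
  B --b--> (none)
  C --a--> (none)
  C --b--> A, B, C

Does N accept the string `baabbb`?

Start: {B}
read b: {}
The reachable set is empty and stays empty for the remaining 5 symbols.
Reachable ∩ accepting = {} — empty.

rejected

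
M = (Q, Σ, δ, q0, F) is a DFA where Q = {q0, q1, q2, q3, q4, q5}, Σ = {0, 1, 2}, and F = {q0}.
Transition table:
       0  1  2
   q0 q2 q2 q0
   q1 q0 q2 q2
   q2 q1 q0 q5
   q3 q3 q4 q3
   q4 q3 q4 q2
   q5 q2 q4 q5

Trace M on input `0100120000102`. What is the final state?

q0 --0--> q2
q2 --1--> q0
q0 --0--> q2
q2 --0--> q1
q1 --1--> q2
q2 --2--> q5
q5 --0--> q2
q2 --0--> q1
q1 --0--> q0
q0 --0--> q2
q2 --1--> q0
q0 --0--> q2
q2 --2--> q5

q5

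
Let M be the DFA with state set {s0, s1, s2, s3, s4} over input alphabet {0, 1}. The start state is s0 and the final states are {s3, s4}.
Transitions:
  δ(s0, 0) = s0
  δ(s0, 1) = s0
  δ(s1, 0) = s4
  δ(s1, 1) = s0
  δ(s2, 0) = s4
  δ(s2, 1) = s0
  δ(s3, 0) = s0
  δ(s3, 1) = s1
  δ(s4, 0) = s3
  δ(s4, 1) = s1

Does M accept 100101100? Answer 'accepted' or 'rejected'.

s0 --1--> s0
s0 --0--> s0
s0 --0--> s0
s0 --1--> s0
s0 --0--> s0
s0 --1--> s0
s0 --1--> s0
s0 --0--> s0
s0 --0--> s0
End in state s0, which is not an accepting state.

rejected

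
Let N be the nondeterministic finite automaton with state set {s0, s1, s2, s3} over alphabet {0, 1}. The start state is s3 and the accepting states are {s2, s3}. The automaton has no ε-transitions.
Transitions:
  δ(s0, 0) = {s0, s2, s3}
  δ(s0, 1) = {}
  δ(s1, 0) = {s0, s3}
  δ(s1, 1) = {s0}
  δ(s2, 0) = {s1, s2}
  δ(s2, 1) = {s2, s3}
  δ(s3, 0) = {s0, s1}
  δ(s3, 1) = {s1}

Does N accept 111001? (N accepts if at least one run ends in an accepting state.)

rejected

Start: {s3}
read 1: {s1}
read 1: {s0}
read 1: {}
The reachable set is empty and stays empty for the remaining 3 symbols.
Reachable ∩ accepting = {} — empty.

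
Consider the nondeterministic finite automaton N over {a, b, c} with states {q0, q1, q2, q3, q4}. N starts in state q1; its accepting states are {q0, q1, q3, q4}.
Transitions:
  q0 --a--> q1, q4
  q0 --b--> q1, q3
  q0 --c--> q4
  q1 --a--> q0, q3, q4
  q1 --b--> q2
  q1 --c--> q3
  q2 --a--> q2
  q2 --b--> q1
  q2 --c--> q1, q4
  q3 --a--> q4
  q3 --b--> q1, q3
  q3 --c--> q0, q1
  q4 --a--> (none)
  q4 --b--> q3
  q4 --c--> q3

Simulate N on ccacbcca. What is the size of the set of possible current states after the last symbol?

Start: {q1}
read c: {q3}
read c: {q0, q1}
read a: {q0, q1, q3, q4}
read c: {q0, q1, q3, q4}
read b: {q1, q2, q3}
read c: {q0, q1, q3, q4}
read c: {q0, q1, q3, q4}
read a: {q0, q1, q3, q4}
Final reachable set {q0, q1, q3, q4} has 4 states.

4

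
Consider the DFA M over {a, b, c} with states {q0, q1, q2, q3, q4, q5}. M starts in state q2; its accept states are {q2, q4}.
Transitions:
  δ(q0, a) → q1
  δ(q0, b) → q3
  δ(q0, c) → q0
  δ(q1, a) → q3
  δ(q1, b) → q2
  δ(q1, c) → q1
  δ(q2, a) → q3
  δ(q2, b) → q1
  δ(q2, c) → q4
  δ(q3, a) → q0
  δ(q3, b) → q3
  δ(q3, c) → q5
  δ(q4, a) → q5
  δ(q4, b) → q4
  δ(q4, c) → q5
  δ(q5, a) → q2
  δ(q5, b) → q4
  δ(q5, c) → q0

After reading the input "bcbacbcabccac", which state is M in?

q5

q2 --b--> q1
q1 --c--> q1
q1 --b--> q2
q2 --a--> q3
q3 --c--> q5
q5 --b--> q4
q4 --c--> q5
q5 --a--> q2
q2 --b--> q1
q1 --c--> q1
q1 --c--> q1
q1 --a--> q3
q3 --c--> q5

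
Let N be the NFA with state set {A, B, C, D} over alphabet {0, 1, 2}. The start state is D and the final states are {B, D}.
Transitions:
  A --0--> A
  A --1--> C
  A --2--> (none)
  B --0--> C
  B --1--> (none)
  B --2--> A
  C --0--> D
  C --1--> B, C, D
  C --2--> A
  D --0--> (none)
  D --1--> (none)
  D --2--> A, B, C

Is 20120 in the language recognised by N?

Start: {D}
read 2: {A, B, C}
read 0: {A, C, D}
read 1: {B, C, D}
read 2: {A, B, C}
read 0: {A, C, D}
Reachable ∩ accepting = {D} — nonempty.

accepted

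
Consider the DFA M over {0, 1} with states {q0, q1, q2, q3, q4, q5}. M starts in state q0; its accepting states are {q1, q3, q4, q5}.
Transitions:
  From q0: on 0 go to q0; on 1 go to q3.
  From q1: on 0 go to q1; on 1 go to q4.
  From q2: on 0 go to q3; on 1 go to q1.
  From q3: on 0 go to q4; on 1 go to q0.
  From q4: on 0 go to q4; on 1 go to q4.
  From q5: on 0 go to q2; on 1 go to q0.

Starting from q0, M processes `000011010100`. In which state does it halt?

q4

q0 --0--> q0
q0 --0--> q0
q0 --0--> q0
q0 --0--> q0
q0 --1--> q3
q3 --1--> q0
q0 --0--> q0
q0 --1--> q3
q3 --0--> q4
q4 --1--> q4
q4 --0--> q4
q4 --0--> q4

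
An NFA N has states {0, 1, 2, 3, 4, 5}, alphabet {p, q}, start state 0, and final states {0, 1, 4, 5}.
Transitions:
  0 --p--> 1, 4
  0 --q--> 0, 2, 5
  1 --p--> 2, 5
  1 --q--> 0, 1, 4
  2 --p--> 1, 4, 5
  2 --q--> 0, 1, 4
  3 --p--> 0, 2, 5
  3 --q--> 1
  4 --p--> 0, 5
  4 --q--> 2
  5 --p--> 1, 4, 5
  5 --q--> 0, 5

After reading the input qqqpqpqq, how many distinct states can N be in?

5

Start: {0}
read q: {0, 2, 5}
read q: {0, 1, 2, 4, 5}
read q: {0, 1, 2, 4, 5}
read p: {0, 1, 2, 4, 5}
read q: {0, 1, 2, 4, 5}
read p: {0, 1, 2, 4, 5}
read q: {0, 1, 2, 4, 5}
read q: {0, 1, 2, 4, 5}
Final reachable set {0, 1, 2, 4, 5} has 5 states.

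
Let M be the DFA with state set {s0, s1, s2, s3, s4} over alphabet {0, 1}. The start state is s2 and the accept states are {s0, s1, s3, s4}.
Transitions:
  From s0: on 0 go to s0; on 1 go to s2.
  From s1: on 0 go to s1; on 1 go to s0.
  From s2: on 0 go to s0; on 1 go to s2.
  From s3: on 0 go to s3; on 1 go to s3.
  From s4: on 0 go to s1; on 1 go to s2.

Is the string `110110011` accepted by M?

rejected

s2 --1--> s2
s2 --1--> s2
s2 --0--> s0
s0 --1--> s2
s2 --1--> s2
s2 --0--> s0
s0 --0--> s0
s0 --1--> s2
s2 --1--> s2
End in state s2, which is not an accepting state.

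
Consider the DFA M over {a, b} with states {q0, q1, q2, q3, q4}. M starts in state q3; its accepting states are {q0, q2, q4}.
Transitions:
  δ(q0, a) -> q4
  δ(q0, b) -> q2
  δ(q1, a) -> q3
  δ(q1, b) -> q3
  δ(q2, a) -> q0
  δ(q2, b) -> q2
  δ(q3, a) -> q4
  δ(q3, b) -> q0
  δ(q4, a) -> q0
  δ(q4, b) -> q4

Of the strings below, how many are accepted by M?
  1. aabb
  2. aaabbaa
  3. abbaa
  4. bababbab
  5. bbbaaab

5

aabb: accepted
aaabbaa: accepted
abbaa: accepted
bababbab: accepted
bbbaaab: accepted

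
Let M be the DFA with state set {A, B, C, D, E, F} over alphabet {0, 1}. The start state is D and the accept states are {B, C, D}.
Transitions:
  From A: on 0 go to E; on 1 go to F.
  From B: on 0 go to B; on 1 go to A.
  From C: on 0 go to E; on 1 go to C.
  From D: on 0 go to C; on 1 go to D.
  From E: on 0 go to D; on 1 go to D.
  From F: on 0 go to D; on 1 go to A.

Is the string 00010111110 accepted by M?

D --0--> C
C --0--> E
E --0--> D
D --1--> D
D --0--> C
C --1--> C
C --1--> C
C --1--> C
C --1--> C
C --1--> C
C --0--> E
End in state E, which is not an accepting state.

rejected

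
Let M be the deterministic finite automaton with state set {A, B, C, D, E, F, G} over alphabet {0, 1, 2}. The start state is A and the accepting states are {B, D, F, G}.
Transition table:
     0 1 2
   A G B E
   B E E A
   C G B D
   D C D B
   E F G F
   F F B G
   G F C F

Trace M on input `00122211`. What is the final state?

E

A --0--> G
G --0--> F
F --1--> B
B --2--> A
A --2--> E
E --2--> F
F --1--> B
B --1--> E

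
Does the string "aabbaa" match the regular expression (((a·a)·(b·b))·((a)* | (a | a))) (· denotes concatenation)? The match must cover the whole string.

yes

Split as aabb·aa: ((a·a)·(b·b)) matches aabb and ((a)*|(a|a)) matches aa.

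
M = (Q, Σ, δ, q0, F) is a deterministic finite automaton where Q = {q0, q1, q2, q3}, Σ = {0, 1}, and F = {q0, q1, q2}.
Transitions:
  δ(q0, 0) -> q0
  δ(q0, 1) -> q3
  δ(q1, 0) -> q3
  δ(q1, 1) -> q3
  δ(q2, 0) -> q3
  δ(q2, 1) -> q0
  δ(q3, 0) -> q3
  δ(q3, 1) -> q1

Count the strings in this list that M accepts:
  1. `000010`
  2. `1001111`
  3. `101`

`000010`: rejected
`1001111`: rejected
`101`: accepted

1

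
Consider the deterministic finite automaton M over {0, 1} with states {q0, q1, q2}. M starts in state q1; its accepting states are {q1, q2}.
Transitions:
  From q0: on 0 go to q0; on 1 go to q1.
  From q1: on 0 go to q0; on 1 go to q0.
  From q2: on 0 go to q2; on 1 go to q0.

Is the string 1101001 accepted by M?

accepted

q1 --1--> q0
q0 --1--> q1
q1 --0--> q0
q0 --1--> q1
q1 --0--> q0
q0 --0--> q0
q0 --1--> q1
End in state q1, which is an accepting state.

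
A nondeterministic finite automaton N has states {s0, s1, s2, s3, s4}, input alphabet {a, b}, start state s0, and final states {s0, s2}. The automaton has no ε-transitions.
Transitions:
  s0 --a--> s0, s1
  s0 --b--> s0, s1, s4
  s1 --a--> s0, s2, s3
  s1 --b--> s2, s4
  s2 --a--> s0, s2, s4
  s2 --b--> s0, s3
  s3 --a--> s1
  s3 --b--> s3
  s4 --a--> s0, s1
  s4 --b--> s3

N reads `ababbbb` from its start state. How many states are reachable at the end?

Start: {s0}
read a: {s0, s1}
read b: {s0, s1, s2, s4}
read a: {s0, s1, s2, s3, s4}
read b: {s0, s1, s2, s3, s4}
read b: {s0, s1, s2, s3, s4}
read b: {s0, s1, s2, s3, s4}
read b: {s0, s1, s2, s3, s4}
Final reachable set {s0, s1, s2, s3, s4} has 5 states.

5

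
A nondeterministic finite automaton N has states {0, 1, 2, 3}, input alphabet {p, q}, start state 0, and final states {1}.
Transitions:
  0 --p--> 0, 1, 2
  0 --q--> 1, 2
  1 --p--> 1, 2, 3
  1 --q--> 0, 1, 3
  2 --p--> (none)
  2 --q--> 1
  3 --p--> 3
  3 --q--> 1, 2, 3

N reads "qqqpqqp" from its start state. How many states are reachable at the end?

4

Start: {0}
read q: {1, 2}
read q: {0, 1, 3}
read q: {0, 1, 2, 3}
read p: {0, 1, 2, 3}
read q: {0, 1, 2, 3}
read q: {0, 1, 2, 3}
read p: {0, 1, 2, 3}
Final reachable set {0, 1, 2, 3} has 4 states.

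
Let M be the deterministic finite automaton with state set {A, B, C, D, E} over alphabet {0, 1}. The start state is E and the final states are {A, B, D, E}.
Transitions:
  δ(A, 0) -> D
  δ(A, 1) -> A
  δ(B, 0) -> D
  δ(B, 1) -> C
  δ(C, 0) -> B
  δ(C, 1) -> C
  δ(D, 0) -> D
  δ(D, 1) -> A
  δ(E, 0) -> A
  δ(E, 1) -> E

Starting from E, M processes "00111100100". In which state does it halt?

D

E --0--> A
A --0--> D
D --1--> A
A --1--> A
A --1--> A
A --1--> A
A --0--> D
D --0--> D
D --1--> A
A --0--> D
D --0--> D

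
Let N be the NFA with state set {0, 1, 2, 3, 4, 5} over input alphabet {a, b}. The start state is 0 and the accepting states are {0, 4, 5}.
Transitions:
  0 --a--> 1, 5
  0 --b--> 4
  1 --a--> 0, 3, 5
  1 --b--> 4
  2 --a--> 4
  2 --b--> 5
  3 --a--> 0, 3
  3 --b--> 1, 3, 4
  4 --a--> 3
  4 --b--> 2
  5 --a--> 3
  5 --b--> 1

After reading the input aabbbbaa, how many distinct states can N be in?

4

Start: {0}
read a: {1, 5}
read a: {0, 3, 5}
read b: {1, 3, 4}
read b: {1, 2, 3, 4}
read b: {1, 2, 3, 4, 5}
read b: {1, 2, 3, 4, 5}
read a: {0, 3, 4, 5}
read a: {0, 1, 3, 5}
Final reachable set {0, 1, 3, 5} has 4 states.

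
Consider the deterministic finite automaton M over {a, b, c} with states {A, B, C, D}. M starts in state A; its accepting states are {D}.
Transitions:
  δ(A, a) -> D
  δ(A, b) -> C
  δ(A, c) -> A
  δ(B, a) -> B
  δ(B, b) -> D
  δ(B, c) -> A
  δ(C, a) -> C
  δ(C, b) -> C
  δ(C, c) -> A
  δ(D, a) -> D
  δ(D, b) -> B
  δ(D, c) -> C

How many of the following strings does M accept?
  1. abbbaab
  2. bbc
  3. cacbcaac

abbbaab: accepted
bbc: rejected
cacbcaac: rejected

1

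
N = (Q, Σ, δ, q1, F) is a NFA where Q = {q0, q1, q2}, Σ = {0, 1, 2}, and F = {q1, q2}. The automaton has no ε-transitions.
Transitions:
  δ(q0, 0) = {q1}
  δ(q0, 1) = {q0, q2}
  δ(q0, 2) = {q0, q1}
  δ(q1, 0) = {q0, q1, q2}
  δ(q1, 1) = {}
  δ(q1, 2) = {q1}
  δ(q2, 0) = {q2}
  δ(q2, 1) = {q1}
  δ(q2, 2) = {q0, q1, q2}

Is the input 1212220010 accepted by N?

rejected

Start: {q1}
read 1: {}
The reachable set is empty and stays empty for the remaining 9 symbols.
Reachable ∩ accepting = {} — empty.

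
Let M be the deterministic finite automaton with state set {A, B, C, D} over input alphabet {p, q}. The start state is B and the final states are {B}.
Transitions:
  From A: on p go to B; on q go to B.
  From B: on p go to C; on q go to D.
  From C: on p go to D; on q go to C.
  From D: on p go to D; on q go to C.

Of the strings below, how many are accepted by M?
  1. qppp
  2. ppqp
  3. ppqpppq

0

qppp: rejected
ppqp: rejected
ppqpppq: rejected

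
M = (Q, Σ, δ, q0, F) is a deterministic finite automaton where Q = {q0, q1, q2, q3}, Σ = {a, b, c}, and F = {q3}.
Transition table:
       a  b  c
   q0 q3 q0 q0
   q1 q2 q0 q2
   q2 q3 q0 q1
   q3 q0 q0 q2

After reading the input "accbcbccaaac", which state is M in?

q0 --a--> q3
q3 --c--> q2
q2 --c--> q1
q1 --b--> q0
q0 --c--> q0
q0 --b--> q0
q0 --c--> q0
q0 --c--> q0
q0 --a--> q3
q3 --a--> q0
q0 --a--> q3
q3 --c--> q2

q2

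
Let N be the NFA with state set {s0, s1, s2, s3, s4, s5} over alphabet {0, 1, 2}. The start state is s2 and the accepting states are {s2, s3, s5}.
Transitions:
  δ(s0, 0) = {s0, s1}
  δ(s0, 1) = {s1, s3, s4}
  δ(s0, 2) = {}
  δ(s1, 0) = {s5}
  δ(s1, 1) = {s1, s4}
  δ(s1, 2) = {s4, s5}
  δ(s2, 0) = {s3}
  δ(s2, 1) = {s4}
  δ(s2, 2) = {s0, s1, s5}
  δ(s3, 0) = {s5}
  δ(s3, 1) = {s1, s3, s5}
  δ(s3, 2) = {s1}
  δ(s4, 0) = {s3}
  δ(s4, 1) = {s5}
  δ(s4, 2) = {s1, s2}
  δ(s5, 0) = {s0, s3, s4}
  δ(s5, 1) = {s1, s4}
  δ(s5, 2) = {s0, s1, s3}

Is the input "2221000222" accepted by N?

Start: {s2}
read 2: {s0, s1, s5}
read 2: {s0, s1, s3, s4, s5}
read 2: {s0, s1, s2, s3, s4, s5}
read 1: {s1, s3, s4, s5}
read 0: {s0, s3, s4, s5}
read 0: {s0, s1, s3, s4, s5}
read 0: {s0, s1, s3, s4, s5}
read 2: {s0, s1, s2, s3, s4, s5}
read 2: {s0, s1, s2, s3, s4, s5}
read 2: {s0, s1, s2, s3, s4, s5}
Reachable ∩ accepting = {s2, s3, s5} — nonempty.

accepted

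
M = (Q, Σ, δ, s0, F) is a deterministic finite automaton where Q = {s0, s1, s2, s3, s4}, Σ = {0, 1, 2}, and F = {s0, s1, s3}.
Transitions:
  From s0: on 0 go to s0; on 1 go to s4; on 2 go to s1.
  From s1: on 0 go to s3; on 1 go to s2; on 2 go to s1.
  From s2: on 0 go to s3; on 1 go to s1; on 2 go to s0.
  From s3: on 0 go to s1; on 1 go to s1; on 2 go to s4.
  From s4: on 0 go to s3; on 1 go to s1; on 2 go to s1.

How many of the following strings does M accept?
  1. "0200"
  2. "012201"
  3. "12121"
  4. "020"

3

"0200": accepted
"012201": accepted
"12121": rejected
"020": accepted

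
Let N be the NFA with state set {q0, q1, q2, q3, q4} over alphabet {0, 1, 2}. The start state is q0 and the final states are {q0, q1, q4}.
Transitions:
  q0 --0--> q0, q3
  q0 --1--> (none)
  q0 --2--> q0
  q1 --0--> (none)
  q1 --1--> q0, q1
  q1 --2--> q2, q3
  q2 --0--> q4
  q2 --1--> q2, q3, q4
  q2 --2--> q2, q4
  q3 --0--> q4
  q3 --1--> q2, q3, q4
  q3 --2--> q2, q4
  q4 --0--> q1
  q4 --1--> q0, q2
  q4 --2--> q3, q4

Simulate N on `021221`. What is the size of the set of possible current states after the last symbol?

4

Start: {q0}
read 0: {q0, q3}
read 2: {q0, q2, q4}
read 1: {q0, q2, q3, q4}
read 2: {q0, q2, q3, q4}
read 2: {q0, q2, q3, q4}
read 1: {q0, q2, q3, q4}
Final reachable set {q0, q2, q3, q4} has 4 states.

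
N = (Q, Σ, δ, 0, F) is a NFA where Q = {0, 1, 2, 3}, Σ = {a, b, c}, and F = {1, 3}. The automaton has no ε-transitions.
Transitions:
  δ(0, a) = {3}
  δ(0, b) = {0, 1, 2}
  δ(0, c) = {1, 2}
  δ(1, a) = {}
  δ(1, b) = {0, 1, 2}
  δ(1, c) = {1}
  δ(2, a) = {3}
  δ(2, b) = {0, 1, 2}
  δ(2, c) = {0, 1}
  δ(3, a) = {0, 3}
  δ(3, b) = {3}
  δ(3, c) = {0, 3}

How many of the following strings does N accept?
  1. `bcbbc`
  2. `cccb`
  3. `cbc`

`bcbbc`: accepted
`cccb`: accepted
`cbc`: accepted

3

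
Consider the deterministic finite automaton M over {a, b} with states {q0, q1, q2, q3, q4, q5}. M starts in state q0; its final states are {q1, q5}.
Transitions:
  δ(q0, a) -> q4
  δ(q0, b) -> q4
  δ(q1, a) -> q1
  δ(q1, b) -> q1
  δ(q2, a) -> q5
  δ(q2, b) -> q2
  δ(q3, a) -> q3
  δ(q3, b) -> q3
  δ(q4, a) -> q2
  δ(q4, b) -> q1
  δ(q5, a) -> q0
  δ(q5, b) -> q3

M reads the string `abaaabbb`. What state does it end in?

q0 --a--> q4
q4 --b--> q1
q1 --a--> q1
q1 --a--> q1
q1 --a--> q1
q1 --b--> q1
q1 --b--> q1
q1 --b--> q1

q1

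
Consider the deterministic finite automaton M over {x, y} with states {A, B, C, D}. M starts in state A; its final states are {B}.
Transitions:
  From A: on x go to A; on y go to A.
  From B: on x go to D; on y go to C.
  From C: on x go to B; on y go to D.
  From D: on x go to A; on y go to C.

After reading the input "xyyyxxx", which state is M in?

A

A --x--> A
A --y--> A
A --y--> A
A --y--> A
A --x--> A
A --x--> A
A --x--> A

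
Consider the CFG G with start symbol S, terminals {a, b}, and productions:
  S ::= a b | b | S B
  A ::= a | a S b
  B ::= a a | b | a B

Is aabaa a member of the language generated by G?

no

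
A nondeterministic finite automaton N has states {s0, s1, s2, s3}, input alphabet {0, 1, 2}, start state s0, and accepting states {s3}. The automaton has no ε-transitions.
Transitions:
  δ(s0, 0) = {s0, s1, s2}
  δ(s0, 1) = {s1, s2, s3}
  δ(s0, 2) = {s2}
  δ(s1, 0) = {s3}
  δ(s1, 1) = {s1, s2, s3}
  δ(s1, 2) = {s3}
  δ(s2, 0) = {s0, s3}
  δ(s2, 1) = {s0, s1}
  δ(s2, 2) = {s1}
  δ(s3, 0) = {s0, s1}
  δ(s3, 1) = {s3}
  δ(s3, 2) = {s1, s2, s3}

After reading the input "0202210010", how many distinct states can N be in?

Start: {s0}
read 0: {s0, s1, s2}
read 2: {s1, s2, s3}
read 0: {s0, s1, s3}
read 2: {s1, s2, s3}
read 2: {s1, s2, s3}
read 1: {s0, s1, s2, s3}
read 0: {s0, s1, s2, s3}
read 0: {s0, s1, s2, s3}
read 1: {s0, s1, s2, s3}
read 0: {s0, s1, s2, s3}
Final reachable set {s0, s1, s2, s3} has 4 states.

4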